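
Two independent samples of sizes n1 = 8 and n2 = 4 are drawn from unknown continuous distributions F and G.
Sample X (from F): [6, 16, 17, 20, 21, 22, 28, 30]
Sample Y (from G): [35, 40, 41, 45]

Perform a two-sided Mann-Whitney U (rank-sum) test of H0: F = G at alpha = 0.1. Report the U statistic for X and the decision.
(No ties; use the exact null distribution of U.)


Step 1: Combine and sort all 12 observations; assign midranks.
sorted (value, group): (6,X), (16,X), (17,X), (20,X), (21,X), (22,X), (28,X), (30,X), (35,Y), (40,Y), (41,Y), (45,Y)
ranks: 6->1, 16->2, 17->3, 20->4, 21->5, 22->6, 28->7, 30->8, 35->9, 40->10, 41->11, 45->12
Step 2: Rank sum for X: R1 = 1 + 2 + 3 + 4 + 5 + 6 + 7 + 8 = 36.
Step 3: U_X = R1 - n1(n1+1)/2 = 36 - 8*9/2 = 36 - 36 = 0.
       U_Y = n1*n2 - U_X = 32 - 0 = 32.
Step 4: No ties, so the exact null distribution of U (based on enumerating the C(12,8) = 495 equally likely rank assignments) gives the two-sided p-value.
Step 5: p-value = 0.004040; compare to alpha = 0.1. reject H0.

U_X = 0, p = 0.004040, reject H0 at alpha = 0.1.


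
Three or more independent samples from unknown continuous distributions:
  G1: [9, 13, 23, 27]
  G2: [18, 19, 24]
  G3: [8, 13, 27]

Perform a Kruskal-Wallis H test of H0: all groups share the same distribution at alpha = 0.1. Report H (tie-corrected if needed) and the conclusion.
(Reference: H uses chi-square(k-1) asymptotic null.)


Step 1: Combine all N = 10 observations and assign midranks.
sorted (value, group, rank): (8,G3,1), (9,G1,2), (13,G1,3.5), (13,G3,3.5), (18,G2,5), (19,G2,6), (23,G1,7), (24,G2,8), (27,G1,9.5), (27,G3,9.5)
Step 2: Sum ranks within each group.
R_1 = 22 (n_1 = 4)
R_2 = 19 (n_2 = 3)
R_3 = 14 (n_3 = 3)
Step 3: H = 12/(N(N+1)) * sum(R_i^2/n_i) - 3(N+1)
     = 12/(10*11) * (22^2/4 + 19^2/3 + 14^2/3) - 3*11
     = 0.109091 * 306.667 - 33
     = 0.454545.
Step 4: Ties present; correction factor C = 1 - 12/(10^3 - 10) = 0.987879. Corrected H = 0.454545 / 0.987879 = 0.460123.
Step 5: Under H0, H ~ chi^2(2); p-value = 0.794485.
Step 6: alpha = 0.1. fail to reject H0.

H = 0.4601, df = 2, p = 0.794485, fail to reject H0.


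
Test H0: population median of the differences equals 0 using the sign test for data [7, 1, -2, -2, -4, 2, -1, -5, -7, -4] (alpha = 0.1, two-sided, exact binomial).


Step 1: Discard zero differences. Original n = 10; n_eff = number of nonzero differences = 10.
Nonzero differences (with sign): +7, +1, -2, -2, -4, +2, -1, -5, -7, -4
Step 2: Count signs: positive = 3, negative = 7.
Step 3: Under H0: P(positive) = 0.5, so the number of positives S ~ Bin(10, 0.5).
Step 4: Two-sided exact p-value = sum of Bin(10,0.5) probabilities at or below the observed probability = 0.343750.
Step 5: alpha = 0.1. fail to reject H0.

n_eff = 10, pos = 3, neg = 7, p = 0.343750, fail to reject H0.


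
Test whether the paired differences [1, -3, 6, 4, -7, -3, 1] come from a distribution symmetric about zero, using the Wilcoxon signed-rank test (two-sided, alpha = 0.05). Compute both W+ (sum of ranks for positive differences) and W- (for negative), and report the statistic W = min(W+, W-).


Step 1: Drop any zero differences (none here) and take |d_i|.
|d| = [1, 3, 6, 4, 7, 3, 1]
Step 2: Midrank |d_i| (ties get averaged ranks).
ranks: |1|->1.5, |3|->3.5, |6|->6, |4|->5, |7|->7, |3|->3.5, |1|->1.5
Step 3: Attach original signs; sum ranks with positive sign and with negative sign.
W+ = 1.5 + 6 + 5 + 1.5 = 14
W- = 3.5 + 7 + 3.5 = 14
(Check: W+ + W- = 28 should equal n(n+1)/2 = 28.)
Step 4: Test statistic W = min(W+, W-) = 14.
Step 5: Ties in |d|, so use the tie-corrected normal approximation.
        E[W] = n(n+1)/4 = 7*8/4 = 14.
        Tie groups: |d|=1 (t=2), |d|=3 (t=2); sum(t^3 - t) = 12.
        Var[W] = n(n+1)(2n+1)/24 - sum(t^3-t)/48 = 840/24 - 12/48 = 34.75.
        z = (W - E[W]) / sqrt(Var[W]) = (14 - 14) / 5.8949 = 0.0000.
        Two-sided p = 2*Phi(z) = 1.000000.
Step 6: alpha = 0.05. fail to reject H0.

W+ = 14, W- = 14, W = min = 14, p = 1.000000, fail to reject H0.


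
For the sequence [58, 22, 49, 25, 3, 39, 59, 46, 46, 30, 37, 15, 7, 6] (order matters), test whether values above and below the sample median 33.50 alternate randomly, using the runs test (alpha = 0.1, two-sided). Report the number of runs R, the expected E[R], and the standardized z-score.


Step 1: Compute median = 33.50; label A = above, B = below.
Labels in order: ABABBAAAABABBB  (n_A = 7, n_B = 7)
Step 2: Count runs R = 8.
Step 3: Under H0 (random ordering), E[R] = 2*n_A*n_B/(n_A+n_B) + 1 = 2*7*7/14 + 1 = 8.0000.
        Var[R] = 2*n_A*n_B*(2*n_A*n_B - n_A - n_B) / ((n_A+n_B)^2 * (n_A+n_B-1)) = 8232/2548 = 3.2308.
        SD[R] = 1.7974.
Step 4: R = E[R], so z = 0 with no continuity correction.
Step 5: Two-sided p-value via normal approximation = 2*(1 - Phi(|z|)) = 1.000000.
Step 6: alpha = 0.1. fail to reject H0.

R = 8, z = 0.0000, p = 1.000000, fail to reject H0.


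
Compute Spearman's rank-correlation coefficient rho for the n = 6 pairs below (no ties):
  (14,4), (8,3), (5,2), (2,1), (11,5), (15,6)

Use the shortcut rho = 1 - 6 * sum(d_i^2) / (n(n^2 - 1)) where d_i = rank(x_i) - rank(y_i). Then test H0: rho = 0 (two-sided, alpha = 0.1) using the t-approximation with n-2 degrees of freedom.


Step 1: Rank x and y separately (midranks; no ties here).
rank(x): 14->5, 8->3, 5->2, 2->1, 11->4, 15->6
rank(y): 4->4, 3->3, 2->2, 1->1, 5->5, 6->6
Step 2: d_i = R_x(i) - R_y(i); compute d_i^2.
  (5-4)^2=1, (3-3)^2=0, (2-2)^2=0, (1-1)^2=0, (4-5)^2=1, (6-6)^2=0
sum(d^2) = 2.
Step 3: rho = 1 - 6*2 / (6*(6^2 - 1)) = 1 - 12/210 = 0.942857.
Step 4: Under H0, t = rho * sqrt((n-2)/(1-rho^2)) = 5.6595 ~ t(4).
Step 5: Two-sided p-value from the t-distribution with 4 df = 0.004805.
Step 6: alpha = 0.1. reject H0.

rho = 0.9429, p = 0.004805, reject H0 at alpha = 0.1.


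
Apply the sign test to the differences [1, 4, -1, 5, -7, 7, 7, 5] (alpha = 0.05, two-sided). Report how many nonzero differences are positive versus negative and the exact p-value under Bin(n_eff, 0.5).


Step 1: Discard zero differences. Original n = 8; n_eff = number of nonzero differences = 8.
Nonzero differences (with sign): +1, +4, -1, +5, -7, +7, +7, +5
Step 2: Count signs: positive = 6, negative = 2.
Step 3: Under H0: P(positive) = 0.5, so the number of positives S ~ Bin(8, 0.5).
Step 4: Two-sided exact p-value = sum of Bin(8,0.5) probabilities at or below the observed probability = 0.289062.
Step 5: alpha = 0.05. fail to reject H0.

n_eff = 8, pos = 6, neg = 2, p = 0.289062, fail to reject H0.


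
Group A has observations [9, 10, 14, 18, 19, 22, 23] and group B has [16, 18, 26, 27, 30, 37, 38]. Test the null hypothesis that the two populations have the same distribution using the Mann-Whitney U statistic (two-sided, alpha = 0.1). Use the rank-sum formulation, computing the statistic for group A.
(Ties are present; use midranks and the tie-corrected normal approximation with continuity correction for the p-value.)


Step 1: Combine and sort all 14 observations; assign midranks.
sorted (value, group): (9,X), (10,X), (14,X), (16,Y), (18,X), (18,Y), (19,X), (22,X), (23,X), (26,Y), (27,Y), (30,Y), (37,Y), (38,Y)
ranks: 9->1, 10->2, 14->3, 16->4, 18->5.5, 18->5.5, 19->7, 22->8, 23->9, 26->10, 27->11, 30->12, 37->13, 38->14
Step 2: Rank sum for X: R1 = 1 + 2 + 3 + 5.5 + 7 + 8 + 9 = 35.5.
Step 3: U_X = R1 - n1(n1+1)/2 = 35.5 - 7*8/2 = 35.5 - 28 = 7.5.
       U_Y = n1*n2 - U_X = 49 - 7.5 = 41.5.
Step 4: Ties are present, so use the tie-corrected normal approximation (with continuity correction) for the p-value.
Step 5: p-value = 0.034806; compare to alpha = 0.1. reject H0.

U_X = 7.5, p = 0.034806, reject H0 at alpha = 0.1.


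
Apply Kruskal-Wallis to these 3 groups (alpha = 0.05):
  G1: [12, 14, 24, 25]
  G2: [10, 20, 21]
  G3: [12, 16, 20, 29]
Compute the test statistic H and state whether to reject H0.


Step 1: Combine all N = 11 observations and assign midranks.
sorted (value, group, rank): (10,G2,1), (12,G1,2.5), (12,G3,2.5), (14,G1,4), (16,G3,5), (20,G2,6.5), (20,G3,6.5), (21,G2,8), (24,G1,9), (25,G1,10), (29,G3,11)
Step 2: Sum ranks within each group.
R_1 = 25.5 (n_1 = 4)
R_2 = 15.5 (n_2 = 3)
R_3 = 25 (n_3 = 4)
Step 3: H = 12/(N(N+1)) * sum(R_i^2/n_i) - 3(N+1)
     = 12/(11*12) * (25.5^2/4 + 15.5^2/3 + 25^2/4) - 3*12
     = 0.090909 * 398.896 - 36
     = 0.263258.
Step 4: Ties present; correction factor C = 1 - 12/(11^3 - 11) = 0.990909. Corrected H = 0.263258 / 0.990909 = 0.265673.
Step 5: Under H0, H ~ chi^2(2); p-value = 0.875608.
Step 6: alpha = 0.05. fail to reject H0.

H = 0.2657, df = 2, p = 0.875608, fail to reject H0.


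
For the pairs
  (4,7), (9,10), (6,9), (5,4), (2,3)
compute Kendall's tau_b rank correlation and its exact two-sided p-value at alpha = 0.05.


Step 1: Enumerate the 10 unordered pairs (i,j) with i<j and classify each by sign(x_j-x_i) * sign(y_j-y_i).
  (1,2):dx=+5,dy=+3->C; (1,3):dx=+2,dy=+2->C; (1,4):dx=+1,dy=-3->D; (1,5):dx=-2,dy=-4->C
  (2,3):dx=-3,dy=-1->C; (2,4):dx=-4,dy=-6->C; (2,5):dx=-7,dy=-7->C; (3,4):dx=-1,dy=-5->C
  (3,5):dx=-4,dy=-6->C; (4,5):dx=-3,dy=-1->C
Step 2: C = 9, D = 1, total pairs = 10.
Step 3: tau = (C - D)/(n(n-1)/2) = (9 - 1)/10 = 0.800000.
Step 4: Exact two-sided p-value (enumerate n! = 120 permutations of y under H0): p = 0.083333.
Step 5: alpha = 0.05. fail to reject H0.

tau_b = 0.8000 (C=9, D=1), p = 0.083333, fail to reject H0.


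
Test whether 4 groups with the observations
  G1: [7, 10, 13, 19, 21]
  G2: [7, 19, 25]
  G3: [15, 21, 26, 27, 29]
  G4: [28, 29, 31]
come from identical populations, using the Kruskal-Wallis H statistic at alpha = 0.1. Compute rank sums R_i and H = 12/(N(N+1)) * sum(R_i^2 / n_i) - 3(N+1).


Step 1: Combine all N = 16 observations and assign midranks.
sorted (value, group, rank): (7,G1,1.5), (7,G2,1.5), (10,G1,3), (13,G1,4), (15,G3,5), (19,G1,6.5), (19,G2,6.5), (21,G1,8.5), (21,G3,8.5), (25,G2,10), (26,G3,11), (27,G3,12), (28,G4,13), (29,G3,14.5), (29,G4,14.5), (31,G4,16)
Step 2: Sum ranks within each group.
R_1 = 23.5 (n_1 = 5)
R_2 = 18 (n_2 = 3)
R_3 = 51 (n_3 = 5)
R_4 = 43.5 (n_4 = 3)
Step 3: H = 12/(N(N+1)) * sum(R_i^2/n_i) - 3(N+1)
     = 12/(16*17) * (23.5^2/5 + 18^2/3 + 51^2/5 + 43.5^2/3) - 3*17
     = 0.044118 * 1369.4 - 51
     = 9.414706.
Step 4: Ties present; correction factor C = 1 - 24/(16^3 - 16) = 0.994118. Corrected H = 9.414706 / 0.994118 = 9.470414.
Step 5: Under H0, H ~ chi^2(3); p-value = 0.023648.
Step 6: alpha = 0.1. reject H0.

H = 9.4704, df = 3, p = 0.023648, reject H0.


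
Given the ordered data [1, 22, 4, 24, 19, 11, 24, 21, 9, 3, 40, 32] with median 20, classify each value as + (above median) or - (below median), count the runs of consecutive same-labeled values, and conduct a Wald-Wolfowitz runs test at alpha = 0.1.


Step 1: Compute median = 20; label A = above, B = below.
Labels in order: BABABBAABBAA  (n_A = 6, n_B = 6)
Step 2: Count runs R = 8.
Step 3: Under H0 (random ordering), E[R] = 2*n_A*n_B/(n_A+n_B) + 1 = 2*6*6/12 + 1 = 7.0000.
        Var[R] = 2*n_A*n_B*(2*n_A*n_B - n_A - n_B) / ((n_A+n_B)^2 * (n_A+n_B-1)) = 4320/1584 = 2.7273.
        SD[R] = 1.6514.
Step 4: Continuity-corrected z = (R - 0.5 - E[R]) / SD[R] = (8 - 0.5 - 7.0000) / 1.6514 = 0.3028.
Step 5: Two-sided p-value via normal approximation = 2*(1 - Phi(|z|)) = 0.762069.
Step 6: alpha = 0.1. fail to reject H0.

R = 8, z = 0.3028, p = 0.762069, fail to reject H0.


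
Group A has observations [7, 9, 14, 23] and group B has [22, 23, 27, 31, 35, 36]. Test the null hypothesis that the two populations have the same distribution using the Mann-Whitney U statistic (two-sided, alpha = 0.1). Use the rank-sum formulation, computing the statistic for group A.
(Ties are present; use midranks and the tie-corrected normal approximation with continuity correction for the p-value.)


Step 1: Combine and sort all 10 observations; assign midranks.
sorted (value, group): (7,X), (9,X), (14,X), (22,Y), (23,X), (23,Y), (27,Y), (31,Y), (35,Y), (36,Y)
ranks: 7->1, 9->2, 14->3, 22->4, 23->5.5, 23->5.5, 27->7, 31->8, 35->9, 36->10
Step 2: Rank sum for X: R1 = 1 + 2 + 3 + 5.5 = 11.5.
Step 3: U_X = R1 - n1(n1+1)/2 = 11.5 - 4*5/2 = 11.5 - 10 = 1.5.
       U_Y = n1*n2 - U_X = 24 - 1.5 = 22.5.
Step 4: Ties are present, so use the tie-corrected normal approximation (with continuity correction) for the p-value.
Step 5: p-value = 0.032476; compare to alpha = 0.1. reject H0.

U_X = 1.5, p = 0.032476, reject H0 at alpha = 0.1.


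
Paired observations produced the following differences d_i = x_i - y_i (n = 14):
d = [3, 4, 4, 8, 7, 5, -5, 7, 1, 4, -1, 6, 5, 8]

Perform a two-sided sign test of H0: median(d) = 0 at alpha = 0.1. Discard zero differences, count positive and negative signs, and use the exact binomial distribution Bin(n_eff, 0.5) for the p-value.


Step 1: Discard zero differences. Original n = 14; n_eff = number of nonzero differences = 14.
Nonzero differences (with sign): +3, +4, +4, +8, +7, +5, -5, +7, +1, +4, -1, +6, +5, +8
Step 2: Count signs: positive = 12, negative = 2.
Step 3: Under H0: P(positive) = 0.5, so the number of positives S ~ Bin(14, 0.5).
Step 4: Two-sided exact p-value = sum of Bin(14,0.5) probabilities at or below the observed probability = 0.012939.
Step 5: alpha = 0.1. reject H0.

n_eff = 14, pos = 12, neg = 2, p = 0.012939, reject H0.


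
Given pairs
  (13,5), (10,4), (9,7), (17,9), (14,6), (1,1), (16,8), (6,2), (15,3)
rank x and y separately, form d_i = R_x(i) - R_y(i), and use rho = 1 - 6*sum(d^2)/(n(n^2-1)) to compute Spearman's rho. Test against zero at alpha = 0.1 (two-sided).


Step 1: Rank x and y separately (midranks; no ties here).
rank(x): 13->5, 10->4, 9->3, 17->9, 14->6, 1->1, 16->8, 6->2, 15->7
rank(y): 5->5, 4->4, 7->7, 9->9, 6->6, 1->1, 8->8, 2->2, 3->3
Step 2: d_i = R_x(i) - R_y(i); compute d_i^2.
  (5-5)^2=0, (4-4)^2=0, (3-7)^2=16, (9-9)^2=0, (6-6)^2=0, (1-1)^2=0, (8-8)^2=0, (2-2)^2=0, (7-3)^2=16
sum(d^2) = 32.
Step 3: rho = 1 - 6*32 / (9*(9^2 - 1)) = 1 - 192/720 = 0.733333.
Step 4: Under H0, t = rho * sqrt((n-2)/(1-rho^2)) = 2.8538 ~ t(7).
Step 5: Two-sided p-value from the t-distribution with 7 df = 0.024554.
Step 6: alpha = 0.1. reject H0.

rho = 0.7333, p = 0.024554, reject H0 at alpha = 0.1.


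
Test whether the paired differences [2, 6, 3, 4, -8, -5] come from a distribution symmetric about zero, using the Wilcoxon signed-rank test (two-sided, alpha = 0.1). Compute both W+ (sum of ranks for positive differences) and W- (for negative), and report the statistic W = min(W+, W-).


Step 1: Drop any zero differences (none here) and take |d_i|.
|d| = [2, 6, 3, 4, 8, 5]
Step 2: Midrank |d_i| (ties get averaged ranks).
ranks: |2|->1, |6|->5, |3|->2, |4|->3, |8|->6, |5|->4
Step 3: Attach original signs; sum ranks with positive sign and with negative sign.
W+ = 1 + 5 + 2 + 3 = 11
W- = 6 + 4 = 10
(Check: W+ + W- = 21 should equal n(n+1)/2 = 21.)
Step 4: Test statistic W = min(W+, W-) = 10.
Step 5: No ties, so the exact null distribution over the 2^6 = 64 sign assignments gives the two-sided p-value = 1.000000.
Step 6: alpha = 0.1. fail to reject H0.

W+ = 11, W- = 10, W = min = 10, p = 1.000000, fail to reject H0.


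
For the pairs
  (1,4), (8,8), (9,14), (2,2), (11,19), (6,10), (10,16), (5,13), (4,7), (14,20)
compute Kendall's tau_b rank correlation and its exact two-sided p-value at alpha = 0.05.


Step 1: Enumerate the 45 unordered pairs (i,j) with i<j and classify each by sign(x_j-x_i) * sign(y_j-y_i).
  (1,2):dx=+7,dy=+4->C; (1,3):dx=+8,dy=+10->C; (1,4):dx=+1,dy=-2->D; (1,5):dx=+10,dy=+15->C
  (1,6):dx=+5,dy=+6->C; (1,7):dx=+9,dy=+12->C; (1,8):dx=+4,dy=+9->C; (1,9):dx=+3,dy=+3->C
  (1,10):dx=+13,dy=+16->C; (2,3):dx=+1,dy=+6->C; (2,4):dx=-6,dy=-6->C; (2,5):dx=+3,dy=+11->C
  (2,6):dx=-2,dy=+2->D; (2,7):dx=+2,dy=+8->C; (2,8):dx=-3,dy=+5->D; (2,9):dx=-4,dy=-1->C
  (2,10):dx=+6,dy=+12->C; (3,4):dx=-7,dy=-12->C; (3,5):dx=+2,dy=+5->C; (3,6):dx=-3,dy=-4->C
  (3,7):dx=+1,dy=+2->C; (3,8):dx=-4,dy=-1->C; (3,9):dx=-5,dy=-7->C; (3,10):dx=+5,dy=+6->C
  (4,5):dx=+9,dy=+17->C; (4,6):dx=+4,dy=+8->C; (4,7):dx=+8,dy=+14->C; (4,8):dx=+3,dy=+11->C
  (4,9):dx=+2,dy=+5->C; (4,10):dx=+12,dy=+18->C; (5,6):dx=-5,dy=-9->C; (5,7):dx=-1,dy=-3->C
  (5,8):dx=-6,dy=-6->C; (5,9):dx=-7,dy=-12->C; (5,10):dx=+3,dy=+1->C; (6,7):dx=+4,dy=+6->C
  (6,8):dx=-1,dy=+3->D; (6,9):dx=-2,dy=-3->C; (6,10):dx=+8,dy=+10->C; (7,8):dx=-5,dy=-3->C
  (7,9):dx=-6,dy=-9->C; (7,10):dx=+4,dy=+4->C; (8,9):dx=-1,dy=-6->C; (8,10):dx=+9,dy=+7->C
  (9,10):dx=+10,dy=+13->C
Step 2: C = 41, D = 4, total pairs = 45.
Step 3: tau = (C - D)/(n(n-1)/2) = (41 - 4)/45 = 0.822222.
Step 4: Exact two-sided p-value (enumerate n! = 3628800 permutations of y under H0): p = 0.000358.
Step 5: alpha = 0.05. reject H0.

tau_b = 0.8222 (C=41, D=4), p = 0.000358, reject H0.


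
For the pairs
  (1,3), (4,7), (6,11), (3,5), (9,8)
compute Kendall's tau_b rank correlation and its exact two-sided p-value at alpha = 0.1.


Step 1: Enumerate the 10 unordered pairs (i,j) with i<j and classify each by sign(x_j-x_i) * sign(y_j-y_i).
  (1,2):dx=+3,dy=+4->C; (1,3):dx=+5,dy=+8->C; (1,4):dx=+2,dy=+2->C; (1,5):dx=+8,dy=+5->C
  (2,3):dx=+2,dy=+4->C; (2,4):dx=-1,dy=-2->C; (2,5):dx=+5,dy=+1->C; (3,4):dx=-3,dy=-6->C
  (3,5):dx=+3,dy=-3->D; (4,5):dx=+6,dy=+3->C
Step 2: C = 9, D = 1, total pairs = 10.
Step 3: tau = (C - D)/(n(n-1)/2) = (9 - 1)/10 = 0.800000.
Step 4: Exact two-sided p-value (enumerate n! = 120 permutations of y under H0): p = 0.083333.
Step 5: alpha = 0.1. reject H0.

tau_b = 0.8000 (C=9, D=1), p = 0.083333, reject H0.


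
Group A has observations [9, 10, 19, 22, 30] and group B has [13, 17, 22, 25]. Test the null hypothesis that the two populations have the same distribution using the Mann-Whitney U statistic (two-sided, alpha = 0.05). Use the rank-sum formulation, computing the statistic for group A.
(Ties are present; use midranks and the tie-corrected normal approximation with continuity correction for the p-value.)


Step 1: Combine and sort all 9 observations; assign midranks.
sorted (value, group): (9,X), (10,X), (13,Y), (17,Y), (19,X), (22,X), (22,Y), (25,Y), (30,X)
ranks: 9->1, 10->2, 13->3, 17->4, 19->5, 22->6.5, 22->6.5, 25->8, 30->9
Step 2: Rank sum for X: R1 = 1 + 2 + 5 + 6.5 + 9 = 23.5.
Step 3: U_X = R1 - n1(n1+1)/2 = 23.5 - 5*6/2 = 23.5 - 15 = 8.5.
       U_Y = n1*n2 - U_X = 20 - 8.5 = 11.5.
Step 4: Ties are present, so use the tie-corrected normal approximation (with continuity correction) for the p-value.
Step 5: p-value = 0.805701; compare to alpha = 0.05. fail to reject H0.

U_X = 8.5, p = 0.805701, fail to reject H0 at alpha = 0.05.


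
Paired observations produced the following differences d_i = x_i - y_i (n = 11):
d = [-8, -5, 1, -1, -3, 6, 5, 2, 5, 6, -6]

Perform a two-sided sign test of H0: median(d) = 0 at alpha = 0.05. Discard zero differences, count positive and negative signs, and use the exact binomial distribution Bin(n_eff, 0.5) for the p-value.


Step 1: Discard zero differences. Original n = 11; n_eff = number of nonzero differences = 11.
Nonzero differences (with sign): -8, -5, +1, -1, -3, +6, +5, +2, +5, +6, -6
Step 2: Count signs: positive = 6, negative = 5.
Step 3: Under H0: P(positive) = 0.5, so the number of positives S ~ Bin(11, 0.5).
Step 4: Two-sided exact p-value = sum of Bin(11,0.5) probabilities at or below the observed probability = 1.000000.
Step 5: alpha = 0.05. fail to reject H0.

n_eff = 11, pos = 6, neg = 5, p = 1.000000, fail to reject H0.


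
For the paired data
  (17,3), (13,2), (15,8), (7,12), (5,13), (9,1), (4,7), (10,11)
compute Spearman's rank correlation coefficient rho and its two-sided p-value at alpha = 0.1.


Step 1: Rank x and y separately (midranks; no ties here).
rank(x): 17->8, 13->6, 15->7, 7->3, 5->2, 9->4, 4->1, 10->5
rank(y): 3->3, 2->2, 8->5, 12->7, 13->8, 1->1, 7->4, 11->6
Step 2: d_i = R_x(i) - R_y(i); compute d_i^2.
  (8-3)^2=25, (6-2)^2=16, (7-5)^2=4, (3-7)^2=16, (2-8)^2=36, (4-1)^2=9, (1-4)^2=9, (5-6)^2=1
sum(d^2) = 116.
Step 3: rho = 1 - 6*116 / (8*(8^2 - 1)) = 1 - 696/504 = -0.380952.
Step 4: Under H0, t = rho * sqrt((n-2)/(1-rho^2)) = -1.0092 ~ t(6).
Step 5: Two-sided p-value from the t-distribution with 6 df = 0.351813.
Step 6: alpha = 0.1. fail to reject H0.

rho = -0.3810, p = 0.351813, fail to reject H0 at alpha = 0.1.


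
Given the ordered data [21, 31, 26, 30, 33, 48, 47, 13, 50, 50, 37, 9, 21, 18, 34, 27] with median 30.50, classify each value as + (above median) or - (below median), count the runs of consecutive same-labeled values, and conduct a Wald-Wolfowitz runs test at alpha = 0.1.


Step 1: Compute median = 30.50; label A = above, B = below.
Labels in order: BABBAAABAAABBBAB  (n_A = 8, n_B = 8)
Step 2: Count runs R = 9.
Step 3: Under H0 (random ordering), E[R] = 2*n_A*n_B/(n_A+n_B) + 1 = 2*8*8/16 + 1 = 9.0000.
        Var[R] = 2*n_A*n_B*(2*n_A*n_B - n_A - n_B) / ((n_A+n_B)^2 * (n_A+n_B-1)) = 14336/3840 = 3.7333.
        SD[R] = 1.9322.
Step 4: R = E[R], so z = 0 with no continuity correction.
Step 5: Two-sided p-value via normal approximation = 2*(1 - Phi(|z|)) = 1.000000.
Step 6: alpha = 0.1. fail to reject H0.

R = 9, z = 0.0000, p = 1.000000, fail to reject H0.


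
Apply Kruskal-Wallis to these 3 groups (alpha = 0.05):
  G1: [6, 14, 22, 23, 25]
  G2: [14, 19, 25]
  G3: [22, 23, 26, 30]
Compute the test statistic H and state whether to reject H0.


Step 1: Combine all N = 12 observations and assign midranks.
sorted (value, group, rank): (6,G1,1), (14,G1,2.5), (14,G2,2.5), (19,G2,4), (22,G1,5.5), (22,G3,5.5), (23,G1,7.5), (23,G3,7.5), (25,G1,9.5), (25,G2,9.5), (26,G3,11), (30,G3,12)
Step 2: Sum ranks within each group.
R_1 = 26 (n_1 = 5)
R_2 = 16 (n_2 = 3)
R_3 = 36 (n_3 = 4)
Step 3: H = 12/(N(N+1)) * sum(R_i^2/n_i) - 3(N+1)
     = 12/(12*13) * (26^2/5 + 16^2/3 + 36^2/4) - 3*13
     = 0.076923 * 544.533 - 39
     = 2.887179.
Step 4: Ties present; correction factor C = 1 - 24/(12^3 - 12) = 0.986014. Corrected H = 2.887179 / 0.986014 = 2.928132.
Step 5: Under H0, H ~ chi^2(2); p-value = 0.231294.
Step 6: alpha = 0.05. fail to reject H0.

H = 2.9281, df = 2, p = 0.231294, fail to reject H0.


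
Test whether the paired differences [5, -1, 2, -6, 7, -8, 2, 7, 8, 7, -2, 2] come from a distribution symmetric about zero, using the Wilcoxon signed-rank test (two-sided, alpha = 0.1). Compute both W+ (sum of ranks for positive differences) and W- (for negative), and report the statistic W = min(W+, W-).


Step 1: Drop any zero differences (none here) and take |d_i|.
|d| = [5, 1, 2, 6, 7, 8, 2, 7, 8, 7, 2, 2]
Step 2: Midrank |d_i| (ties get averaged ranks).
ranks: |5|->6, |1|->1, |2|->3.5, |6|->7, |7|->9, |8|->11.5, |2|->3.5, |7|->9, |8|->11.5, |7|->9, |2|->3.5, |2|->3.5
Step 3: Attach original signs; sum ranks with positive sign and with negative sign.
W+ = 6 + 3.5 + 9 + 3.5 + 9 + 11.5 + 9 + 3.5 = 55
W- = 1 + 7 + 11.5 + 3.5 = 23
(Check: W+ + W- = 78 should equal n(n+1)/2 = 78.)
Step 4: Test statistic W = min(W+, W-) = 23.
Step 5: Ties in |d|, so use the tie-corrected normal approximation.
        E[W] = n(n+1)/4 = 12*13/4 = 39.
        Tie groups: |d|=2 (t=4), |d|=7 (t=3), |d|=8 (t=2); sum(t^3 - t) = 90.
        Var[W] = n(n+1)(2n+1)/24 - sum(t^3-t)/48 = 3900/24 - 90/48 = 160.625.
        z = (W - E[W]) / sqrt(Var[W]) = (23 - 39) / 12.6738 = -1.2624.
        Two-sided p = 2*Phi(z) = 0.206788.
Step 6: alpha = 0.1. fail to reject H0.

W+ = 55, W- = 23, W = min = 23, p = 0.206788, fail to reject H0.


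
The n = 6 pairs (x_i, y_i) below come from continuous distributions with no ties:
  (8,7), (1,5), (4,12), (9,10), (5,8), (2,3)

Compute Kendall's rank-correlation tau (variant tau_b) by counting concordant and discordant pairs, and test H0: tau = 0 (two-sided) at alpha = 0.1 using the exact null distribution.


Step 1: Enumerate the 15 unordered pairs (i,j) with i<j and classify each by sign(x_j-x_i) * sign(y_j-y_i).
  (1,2):dx=-7,dy=-2->C; (1,3):dx=-4,dy=+5->D; (1,4):dx=+1,dy=+3->C; (1,5):dx=-3,dy=+1->D
  (1,6):dx=-6,dy=-4->C; (2,3):dx=+3,dy=+7->C; (2,4):dx=+8,dy=+5->C; (2,5):dx=+4,dy=+3->C
  (2,6):dx=+1,dy=-2->D; (3,4):dx=+5,dy=-2->D; (3,5):dx=+1,dy=-4->D; (3,6):dx=-2,dy=-9->C
  (4,5):dx=-4,dy=-2->C; (4,6):dx=-7,dy=-7->C; (5,6):dx=-3,dy=-5->C
Step 2: C = 10, D = 5, total pairs = 15.
Step 3: tau = (C - D)/(n(n-1)/2) = (10 - 5)/15 = 0.333333.
Step 4: Exact two-sided p-value (enumerate n! = 720 permutations of y under H0): p = 0.469444.
Step 5: alpha = 0.1. fail to reject H0.

tau_b = 0.3333 (C=10, D=5), p = 0.469444, fail to reject H0.


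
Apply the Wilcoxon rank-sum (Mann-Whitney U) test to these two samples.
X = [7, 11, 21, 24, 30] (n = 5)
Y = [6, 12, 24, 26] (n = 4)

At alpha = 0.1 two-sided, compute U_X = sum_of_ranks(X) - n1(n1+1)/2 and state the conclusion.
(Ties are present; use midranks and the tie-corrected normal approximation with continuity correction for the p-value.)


Step 1: Combine and sort all 9 observations; assign midranks.
sorted (value, group): (6,Y), (7,X), (11,X), (12,Y), (21,X), (24,X), (24,Y), (26,Y), (30,X)
ranks: 6->1, 7->2, 11->3, 12->4, 21->5, 24->6.5, 24->6.5, 26->8, 30->9
Step 2: Rank sum for X: R1 = 2 + 3 + 5 + 6.5 + 9 = 25.5.
Step 3: U_X = R1 - n1(n1+1)/2 = 25.5 - 5*6/2 = 25.5 - 15 = 10.5.
       U_Y = n1*n2 - U_X = 20 - 10.5 = 9.5.
Step 4: Ties are present, so use the tie-corrected normal approximation (with continuity correction) for the p-value.
Step 5: p-value = 1.000000; compare to alpha = 0.1. fail to reject H0.

U_X = 10.5, p = 1.000000, fail to reject H0 at alpha = 0.1.


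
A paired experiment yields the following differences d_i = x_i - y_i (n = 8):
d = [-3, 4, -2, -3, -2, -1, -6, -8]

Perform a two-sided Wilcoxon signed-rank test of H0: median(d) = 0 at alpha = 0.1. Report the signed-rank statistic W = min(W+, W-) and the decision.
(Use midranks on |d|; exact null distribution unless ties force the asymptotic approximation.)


Step 1: Drop any zero differences (none here) and take |d_i|.
|d| = [3, 4, 2, 3, 2, 1, 6, 8]
Step 2: Midrank |d_i| (ties get averaged ranks).
ranks: |3|->4.5, |4|->6, |2|->2.5, |3|->4.5, |2|->2.5, |1|->1, |6|->7, |8|->8
Step 3: Attach original signs; sum ranks with positive sign and with negative sign.
W+ = 6 = 6
W- = 4.5 + 2.5 + 4.5 + 2.5 + 1 + 7 + 8 = 30
(Check: W+ + W- = 36 should equal n(n+1)/2 = 36.)
Step 4: Test statistic W = min(W+, W-) = 6.
Step 5: Ties in |d|, so use the tie-corrected normal approximation.
        E[W] = n(n+1)/4 = 8*9/4 = 18.
        Tie groups: |d|=2 (t=2), |d|=3 (t=2); sum(t^3 - t) = 12.
        Var[W] = n(n+1)(2n+1)/24 - sum(t^3-t)/48 = 1224/24 - 12/48 = 50.75.
        z = (W - E[W]) / sqrt(Var[W]) = (6 - 18) / 7.1239 = -1.6845.
        Two-sided p = 2*Phi(z) = 0.092091.
Step 6: alpha = 0.1. reject H0.

W+ = 6, W- = 30, W = min = 6, p = 0.092091, reject H0.


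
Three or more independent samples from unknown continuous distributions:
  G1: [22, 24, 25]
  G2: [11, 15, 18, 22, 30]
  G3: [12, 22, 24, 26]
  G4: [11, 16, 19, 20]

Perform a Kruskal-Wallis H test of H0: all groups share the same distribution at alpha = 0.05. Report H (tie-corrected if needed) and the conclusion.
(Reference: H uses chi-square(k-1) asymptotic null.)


Step 1: Combine all N = 16 observations and assign midranks.
sorted (value, group, rank): (11,G2,1.5), (11,G4,1.5), (12,G3,3), (15,G2,4), (16,G4,5), (18,G2,6), (19,G4,7), (20,G4,8), (22,G1,10), (22,G2,10), (22,G3,10), (24,G1,12.5), (24,G3,12.5), (25,G1,14), (26,G3,15), (30,G2,16)
Step 2: Sum ranks within each group.
R_1 = 36.5 (n_1 = 3)
R_2 = 37.5 (n_2 = 5)
R_3 = 40.5 (n_3 = 4)
R_4 = 21.5 (n_4 = 4)
Step 3: H = 12/(N(N+1)) * sum(R_i^2/n_i) - 3(N+1)
     = 12/(16*17) * (36.5^2/3 + 37.5^2/5 + 40.5^2/4 + 21.5^2/4) - 3*17
     = 0.044118 * 1250.96 - 51
     = 4.189338.
Step 4: Ties present; correction factor C = 1 - 36/(16^3 - 16) = 0.991176. Corrected H = 4.189338 / 0.991176 = 4.226632.
Step 5: Under H0, H ~ chi^2(3); p-value = 0.238009.
Step 6: alpha = 0.05. fail to reject H0.

H = 4.2266, df = 3, p = 0.238009, fail to reject H0.


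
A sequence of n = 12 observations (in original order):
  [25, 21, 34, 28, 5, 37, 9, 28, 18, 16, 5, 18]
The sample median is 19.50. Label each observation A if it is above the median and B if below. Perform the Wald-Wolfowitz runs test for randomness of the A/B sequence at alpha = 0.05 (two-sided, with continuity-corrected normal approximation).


Step 1: Compute median = 19.50; label A = above, B = below.
Labels in order: AAAABABABBBB  (n_A = 6, n_B = 6)
Step 2: Count runs R = 6.
Step 3: Under H0 (random ordering), E[R] = 2*n_A*n_B/(n_A+n_B) + 1 = 2*6*6/12 + 1 = 7.0000.
        Var[R] = 2*n_A*n_B*(2*n_A*n_B - n_A - n_B) / ((n_A+n_B)^2 * (n_A+n_B-1)) = 4320/1584 = 2.7273.
        SD[R] = 1.6514.
Step 4: Continuity-corrected z = (R + 0.5 - E[R]) / SD[R] = (6 + 0.5 - 7.0000) / 1.6514 = -0.3028.
Step 5: Two-sided p-value via normal approximation = 2*(1 - Phi(|z|)) = 0.762069.
Step 6: alpha = 0.05. fail to reject H0.

R = 6, z = -0.3028, p = 0.762069, fail to reject H0.


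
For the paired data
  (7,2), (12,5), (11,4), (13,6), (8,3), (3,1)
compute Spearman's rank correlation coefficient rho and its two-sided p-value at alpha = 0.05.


Step 1: Rank x and y separately (midranks; no ties here).
rank(x): 7->2, 12->5, 11->4, 13->6, 8->3, 3->1
rank(y): 2->2, 5->5, 4->4, 6->6, 3->3, 1->1
Step 2: d_i = R_x(i) - R_y(i); compute d_i^2.
  (2-2)^2=0, (5-5)^2=0, (4-4)^2=0, (6-6)^2=0, (3-3)^2=0, (1-1)^2=0
sum(d^2) = 0.
Step 3: rho = 1 - 6*0 / (6*(6^2 - 1)) = 1 - 0/210 = 1.000000.
Step 5: Two-sided p-value from the t-distribution with 4 df = 0.000000.
Step 6: alpha = 0.05. reject H0.

rho = 1.0000, p = 0.000000, reject H0 at alpha = 0.05.


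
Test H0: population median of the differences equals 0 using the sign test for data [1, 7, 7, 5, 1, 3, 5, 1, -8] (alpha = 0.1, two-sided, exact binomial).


Step 1: Discard zero differences. Original n = 9; n_eff = number of nonzero differences = 9.
Nonzero differences (with sign): +1, +7, +7, +5, +1, +3, +5, +1, -8
Step 2: Count signs: positive = 8, negative = 1.
Step 3: Under H0: P(positive) = 0.5, so the number of positives S ~ Bin(9, 0.5).
Step 4: Two-sided exact p-value = sum of Bin(9,0.5) probabilities at or below the observed probability = 0.039062.
Step 5: alpha = 0.1. reject H0.

n_eff = 9, pos = 8, neg = 1, p = 0.039062, reject H0.


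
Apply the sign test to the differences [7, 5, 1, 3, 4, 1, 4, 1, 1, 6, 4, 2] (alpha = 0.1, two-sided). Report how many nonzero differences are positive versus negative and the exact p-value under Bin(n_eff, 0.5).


Step 1: Discard zero differences. Original n = 12; n_eff = number of nonzero differences = 12.
Nonzero differences (with sign): +7, +5, +1, +3, +4, +1, +4, +1, +1, +6, +4, +2
Step 2: Count signs: positive = 12, negative = 0.
Step 3: Under H0: P(positive) = 0.5, so the number of positives S ~ Bin(12, 0.5).
Step 4: Two-sided exact p-value = sum of Bin(12,0.5) probabilities at or below the observed probability = 0.000488.
Step 5: alpha = 0.1. reject H0.

n_eff = 12, pos = 12, neg = 0, p = 0.000488, reject H0.


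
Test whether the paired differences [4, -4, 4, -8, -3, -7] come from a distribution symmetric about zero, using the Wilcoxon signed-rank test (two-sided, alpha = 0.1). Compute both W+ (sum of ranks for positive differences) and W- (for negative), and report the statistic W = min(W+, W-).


Step 1: Drop any zero differences (none here) and take |d_i|.
|d| = [4, 4, 4, 8, 3, 7]
Step 2: Midrank |d_i| (ties get averaged ranks).
ranks: |4|->3, |4|->3, |4|->3, |8|->6, |3|->1, |7|->5
Step 3: Attach original signs; sum ranks with positive sign and with negative sign.
W+ = 3 + 3 = 6
W- = 3 + 6 + 1 + 5 = 15
(Check: W+ + W- = 21 should equal n(n+1)/2 = 21.)
Step 4: Test statistic W = min(W+, W-) = 6.
Step 5: Ties in |d|, so use the tie-corrected normal approximation.
        E[W] = n(n+1)/4 = 6*7/4 = 10.5.
        Tie groups: |d|=4 (t=3); sum(t^3 - t) = 24.
        Var[W] = n(n+1)(2n+1)/24 - sum(t^3-t)/48 = 546/24 - 24/48 = 22.25.
        z = (W - E[W]) / sqrt(Var[W]) = (6 - 10.5) / 4.7170 = -0.9540.
        Two-sided p = 2*Phi(z) = 0.340085.
Step 6: alpha = 0.1. fail to reject H0.

W+ = 6, W- = 15, W = min = 6, p = 0.340085, fail to reject H0.


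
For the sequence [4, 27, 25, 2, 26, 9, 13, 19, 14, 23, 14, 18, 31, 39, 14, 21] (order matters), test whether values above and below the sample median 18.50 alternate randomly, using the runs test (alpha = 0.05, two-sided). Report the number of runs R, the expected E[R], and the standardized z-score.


Step 1: Compute median = 18.50; label A = above, B = below.
Labels in order: BAABABBABABBAABA  (n_A = 8, n_B = 8)
Step 2: Count runs R = 12.
Step 3: Under H0 (random ordering), E[R] = 2*n_A*n_B/(n_A+n_B) + 1 = 2*8*8/16 + 1 = 9.0000.
        Var[R] = 2*n_A*n_B*(2*n_A*n_B - n_A - n_B) / ((n_A+n_B)^2 * (n_A+n_B-1)) = 14336/3840 = 3.7333.
        SD[R] = 1.9322.
Step 4: Continuity-corrected z = (R - 0.5 - E[R]) / SD[R] = (12 - 0.5 - 9.0000) / 1.9322 = 1.2939.
Step 5: Two-sided p-value via normal approximation = 2*(1 - Phi(|z|)) = 0.195709.
Step 6: alpha = 0.05. fail to reject H0.

R = 12, z = 1.2939, p = 0.195709, fail to reject H0.


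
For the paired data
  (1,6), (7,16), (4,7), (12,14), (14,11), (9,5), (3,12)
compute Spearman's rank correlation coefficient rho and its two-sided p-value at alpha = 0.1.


Step 1: Rank x and y separately (midranks; no ties here).
rank(x): 1->1, 7->4, 4->3, 12->6, 14->7, 9->5, 3->2
rank(y): 6->2, 16->7, 7->3, 14->6, 11->4, 5->1, 12->5
Step 2: d_i = R_x(i) - R_y(i); compute d_i^2.
  (1-2)^2=1, (4-7)^2=9, (3-3)^2=0, (6-6)^2=0, (7-4)^2=9, (5-1)^2=16, (2-5)^2=9
sum(d^2) = 44.
Step 3: rho = 1 - 6*44 / (7*(7^2 - 1)) = 1 - 264/336 = 0.214286.
Step 4: Under H0, t = rho * sqrt((n-2)/(1-rho^2)) = 0.4906 ~ t(5).
Step 5: Two-sided p-value from the t-distribution with 5 df = 0.644512.
Step 6: alpha = 0.1. fail to reject H0.

rho = 0.2143, p = 0.644512, fail to reject H0 at alpha = 0.1.


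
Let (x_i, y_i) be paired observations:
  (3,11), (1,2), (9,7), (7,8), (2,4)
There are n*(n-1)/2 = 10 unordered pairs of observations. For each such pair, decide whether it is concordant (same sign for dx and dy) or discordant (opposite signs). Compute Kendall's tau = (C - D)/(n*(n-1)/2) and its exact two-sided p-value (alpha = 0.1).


Step 1: Enumerate the 10 unordered pairs (i,j) with i<j and classify each by sign(x_j-x_i) * sign(y_j-y_i).
  (1,2):dx=-2,dy=-9->C; (1,3):dx=+6,dy=-4->D; (1,4):dx=+4,dy=-3->D; (1,5):dx=-1,dy=-7->C
  (2,3):dx=+8,dy=+5->C; (2,4):dx=+6,dy=+6->C; (2,5):dx=+1,dy=+2->C; (3,4):dx=-2,dy=+1->D
  (3,5):dx=-7,dy=-3->C; (4,5):dx=-5,dy=-4->C
Step 2: C = 7, D = 3, total pairs = 10.
Step 3: tau = (C - D)/(n(n-1)/2) = (7 - 3)/10 = 0.400000.
Step 4: Exact two-sided p-value (enumerate n! = 120 permutations of y under H0): p = 0.483333.
Step 5: alpha = 0.1. fail to reject H0.

tau_b = 0.4000 (C=7, D=3), p = 0.483333, fail to reject H0.


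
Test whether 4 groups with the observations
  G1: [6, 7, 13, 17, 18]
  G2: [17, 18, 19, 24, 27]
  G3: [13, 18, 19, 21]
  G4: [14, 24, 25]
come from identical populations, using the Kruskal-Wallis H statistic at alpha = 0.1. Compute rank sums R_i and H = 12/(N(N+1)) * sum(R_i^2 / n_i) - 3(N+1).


Step 1: Combine all N = 17 observations and assign midranks.
sorted (value, group, rank): (6,G1,1), (7,G1,2), (13,G1,3.5), (13,G3,3.5), (14,G4,5), (17,G1,6.5), (17,G2,6.5), (18,G1,9), (18,G2,9), (18,G3,9), (19,G2,11.5), (19,G3,11.5), (21,G3,13), (24,G2,14.5), (24,G4,14.5), (25,G4,16), (27,G2,17)
Step 2: Sum ranks within each group.
R_1 = 22 (n_1 = 5)
R_2 = 58.5 (n_2 = 5)
R_3 = 37 (n_3 = 4)
R_4 = 35.5 (n_4 = 3)
Step 3: H = 12/(N(N+1)) * sum(R_i^2/n_i) - 3(N+1)
     = 12/(17*18) * (22^2/5 + 58.5^2/5 + 37^2/4 + 35.5^2/3) - 3*18
     = 0.039216 * 1543.58 - 54
     = 6.532680.
Step 4: Ties present; correction factor C = 1 - 48/(17^3 - 17) = 0.990196. Corrected H = 6.532680 / 0.990196 = 6.597360.
Step 5: Under H0, H ~ chi^2(3); p-value = 0.085901.
Step 6: alpha = 0.1. reject H0.

H = 6.5974, df = 3, p = 0.085901, reject H0.


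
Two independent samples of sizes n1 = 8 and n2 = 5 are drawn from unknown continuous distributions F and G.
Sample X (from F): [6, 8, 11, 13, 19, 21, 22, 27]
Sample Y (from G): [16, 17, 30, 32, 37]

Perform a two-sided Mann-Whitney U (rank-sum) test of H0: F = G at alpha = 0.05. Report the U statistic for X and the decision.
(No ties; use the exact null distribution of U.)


Step 1: Combine and sort all 13 observations; assign midranks.
sorted (value, group): (6,X), (8,X), (11,X), (13,X), (16,Y), (17,Y), (19,X), (21,X), (22,X), (27,X), (30,Y), (32,Y), (37,Y)
ranks: 6->1, 8->2, 11->3, 13->4, 16->5, 17->6, 19->7, 21->8, 22->9, 27->10, 30->11, 32->12, 37->13
Step 2: Rank sum for X: R1 = 1 + 2 + 3 + 4 + 7 + 8 + 9 + 10 = 44.
Step 3: U_X = R1 - n1(n1+1)/2 = 44 - 8*9/2 = 44 - 36 = 8.
       U_Y = n1*n2 - U_X = 40 - 8 = 32.
Step 4: No ties, so the exact null distribution of U (based on enumerating the C(13,8) = 1287 equally likely rank assignments) gives the two-sided p-value.
Step 5: p-value = 0.093240; compare to alpha = 0.05. fail to reject H0.

U_X = 8, p = 0.093240, fail to reject H0 at alpha = 0.05.


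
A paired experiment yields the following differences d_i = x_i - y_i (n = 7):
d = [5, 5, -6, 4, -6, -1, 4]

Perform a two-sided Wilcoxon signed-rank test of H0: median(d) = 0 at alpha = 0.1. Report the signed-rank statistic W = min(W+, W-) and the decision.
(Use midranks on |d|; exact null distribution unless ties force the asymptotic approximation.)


Step 1: Drop any zero differences (none here) and take |d_i|.
|d| = [5, 5, 6, 4, 6, 1, 4]
Step 2: Midrank |d_i| (ties get averaged ranks).
ranks: |5|->4.5, |5|->4.5, |6|->6.5, |4|->2.5, |6|->6.5, |1|->1, |4|->2.5
Step 3: Attach original signs; sum ranks with positive sign and with negative sign.
W+ = 4.5 + 4.5 + 2.5 + 2.5 = 14
W- = 6.5 + 6.5 + 1 = 14
(Check: W+ + W- = 28 should equal n(n+1)/2 = 28.)
Step 4: Test statistic W = min(W+, W-) = 14.
Step 5: Ties in |d|, so use the tie-corrected normal approximation.
        E[W] = n(n+1)/4 = 7*8/4 = 14.
        Tie groups: |d|=4 (t=2), |d|=5 (t=2), |d|=6 (t=2); sum(t^3 - t) = 18.
        Var[W] = n(n+1)(2n+1)/24 - sum(t^3-t)/48 = 840/24 - 18/48 = 34.625.
        z = (W - E[W]) / sqrt(Var[W]) = (14 - 14) / 5.8843 = 0.0000.
        Two-sided p = 2*Phi(z) = 1.000000.
Step 6: alpha = 0.1. fail to reject H0.

W+ = 14, W- = 14, W = min = 14, p = 1.000000, fail to reject H0.


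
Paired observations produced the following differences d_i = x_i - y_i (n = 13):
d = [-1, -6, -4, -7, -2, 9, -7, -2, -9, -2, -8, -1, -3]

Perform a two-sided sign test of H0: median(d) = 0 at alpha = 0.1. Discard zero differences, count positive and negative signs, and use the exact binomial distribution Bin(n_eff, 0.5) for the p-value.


Step 1: Discard zero differences. Original n = 13; n_eff = number of nonzero differences = 13.
Nonzero differences (with sign): -1, -6, -4, -7, -2, +9, -7, -2, -9, -2, -8, -1, -3
Step 2: Count signs: positive = 1, negative = 12.
Step 3: Under H0: P(positive) = 0.5, so the number of positives S ~ Bin(13, 0.5).
Step 4: Two-sided exact p-value = sum of Bin(13,0.5) probabilities at or below the observed probability = 0.003418.
Step 5: alpha = 0.1. reject H0.

n_eff = 13, pos = 1, neg = 12, p = 0.003418, reject H0.


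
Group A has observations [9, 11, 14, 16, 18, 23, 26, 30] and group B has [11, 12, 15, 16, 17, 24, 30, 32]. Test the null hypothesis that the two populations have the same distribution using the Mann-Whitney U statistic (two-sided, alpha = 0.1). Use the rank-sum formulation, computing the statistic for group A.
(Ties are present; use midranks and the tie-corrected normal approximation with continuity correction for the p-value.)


Step 1: Combine and sort all 16 observations; assign midranks.
sorted (value, group): (9,X), (11,X), (11,Y), (12,Y), (14,X), (15,Y), (16,X), (16,Y), (17,Y), (18,X), (23,X), (24,Y), (26,X), (30,X), (30,Y), (32,Y)
ranks: 9->1, 11->2.5, 11->2.5, 12->4, 14->5, 15->6, 16->7.5, 16->7.5, 17->9, 18->10, 23->11, 24->12, 26->13, 30->14.5, 30->14.5, 32->16
Step 2: Rank sum for X: R1 = 1 + 2.5 + 5 + 7.5 + 10 + 11 + 13 + 14.5 = 64.5.
Step 3: U_X = R1 - n1(n1+1)/2 = 64.5 - 8*9/2 = 64.5 - 36 = 28.5.
       U_Y = n1*n2 - U_X = 64 - 28.5 = 35.5.
Step 4: Ties are present, so use the tie-corrected normal approximation (with continuity correction) for the p-value.
Step 5: p-value = 0.752184; compare to alpha = 0.1. fail to reject H0.

U_X = 28.5, p = 0.752184, fail to reject H0 at alpha = 0.1.
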